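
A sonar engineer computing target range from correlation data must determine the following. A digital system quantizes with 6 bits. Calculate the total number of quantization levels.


Number of quantization levels = 2^N
= 2^6
= 64

64


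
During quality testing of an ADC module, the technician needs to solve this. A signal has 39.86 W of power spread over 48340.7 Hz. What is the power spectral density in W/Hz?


Power spectral density:
PSD = P / BW
    = 39.86 / 48340.7
    = 0.00082456 W/Hz

0.00082456 W/Hz


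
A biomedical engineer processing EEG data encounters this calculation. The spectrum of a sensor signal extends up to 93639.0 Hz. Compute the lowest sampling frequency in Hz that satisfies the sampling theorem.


The Nyquist rate is twice the maximum frequency component.
fs_min = 2 * fmax
      = 2 * 93639.0
      = 187278.0 Hz

187278.0


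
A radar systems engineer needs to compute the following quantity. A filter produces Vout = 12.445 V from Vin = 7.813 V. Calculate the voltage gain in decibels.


Voltage gain in dB:
G = 20 * log10(Vout / Vin)
  = 20 * log10(12.445 / 7.813)
  = 20 * log10(1.592858)
  = 20 * 0.202177
  = 4.04 dB

4.04 dB


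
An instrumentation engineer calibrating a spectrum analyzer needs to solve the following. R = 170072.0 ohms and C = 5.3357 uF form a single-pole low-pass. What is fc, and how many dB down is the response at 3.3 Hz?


Step 1 — cutoff frequency:
fc = 1 / (2*pi*R*C)
C = 5.3357 uF = 5.3357e-06 F
fc = 1 / (2*pi*170072.0*5.3357e-06)
   = 0.175386 Hz

Step 2 — magnitude at f = 3.3 Hz:
|H(f)| = 1 / sqrt(1 + (f/fc)^2)
f/fc = 3.3 / 0.175386 = 18.815641
|H| = 1 / sqrt(1 + 354.028346) = 0.0530724
|H|_dB = 20*log10(0.0530724) = -25.5 dB

fc = 0.175386 Hz; |H(3.3 Hz)| = -25.5 dB


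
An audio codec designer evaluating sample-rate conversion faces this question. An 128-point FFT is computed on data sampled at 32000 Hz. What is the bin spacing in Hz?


DFT frequency resolution:
df = fs / N
   = 32000 / 128
   = 250.0 Hz

250.0 Hz


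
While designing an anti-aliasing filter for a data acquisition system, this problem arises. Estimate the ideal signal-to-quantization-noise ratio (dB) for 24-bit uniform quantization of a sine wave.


Theoretical SNR for a full-scale sinusoid:
SNR = 6.02 * N + 1.76
    = 6.02 * 24 + 1.76
    = 144.48 + 1.76
    = 146.24 dB

146.24 dB


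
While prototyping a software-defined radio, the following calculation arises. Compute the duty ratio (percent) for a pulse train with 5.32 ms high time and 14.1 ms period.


Duty cycle as a percentage:
DC = (t_on / T) * 100
   = (5.32 / 14.1) * 100
   = 0.377305 * 100
   = 37.73 %

37.73 %


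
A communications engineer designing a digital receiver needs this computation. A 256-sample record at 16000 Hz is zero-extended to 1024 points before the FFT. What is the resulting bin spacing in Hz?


Frequency resolution after zero-padding:
N_padded = 256 * 4 = 1024
df = fs / N_padded
   = 16000 / 1024
   = 15.625 Hz

15.625 Hz


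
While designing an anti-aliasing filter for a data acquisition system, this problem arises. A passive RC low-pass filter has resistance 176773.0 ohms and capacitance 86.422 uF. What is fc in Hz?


Cutoff frequency of a first-order RC filter:
fc = 1 / (2 * pi * R * C)
C = 86.422 uF = 8.6422e-05 F
fc = 1 / (2 * pi * 176773.0 * 8.6422e-05)
   = 1 / 95.988700754202
   = 0.010418 Hz

0.010418 Hz


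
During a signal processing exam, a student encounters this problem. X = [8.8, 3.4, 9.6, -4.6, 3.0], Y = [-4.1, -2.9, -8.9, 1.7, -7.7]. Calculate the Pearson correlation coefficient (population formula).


Pearson correlation coefficient (population):
r = cov(X,Y) / (std(X) * std(Y))
Mean X = 4.04, Mean Y = -4.38
Cov(X,Y) = -14.7648
Std(X) = 5.093368, Std(Y) = 3.76
r = -0.771

-0.771


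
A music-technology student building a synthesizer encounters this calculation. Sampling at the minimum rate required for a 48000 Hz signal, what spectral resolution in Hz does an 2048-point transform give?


Step 1 — Nyquist sampling rate:
fs = 2 * fmax = 2 * 48000 = 96000 Hz

Step 2 — DFT bin spacing:
df = fs / N = 96000 / 2048 = 46.875 Hz

46.875 Hz


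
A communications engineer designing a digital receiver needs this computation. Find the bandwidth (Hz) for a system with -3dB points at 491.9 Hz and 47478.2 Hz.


Bandwidth is the difference of -3dB frequencies:
BW = f_high - f_low
   = 47478.2 - 491.9
   = 46986.3 Hz

46986.3 Hz


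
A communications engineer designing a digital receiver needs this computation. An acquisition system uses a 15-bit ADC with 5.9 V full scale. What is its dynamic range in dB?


Dynamic range from full-scale to LSB:
V_min = V_max / 2^bits = 5.9 / 2^15
DR = 20 * log10(V_max / V_min)
   = 20 * log10(2^15)
   = 20 * 15 * log10(2)
   = 90.31 dB

90.31 dB


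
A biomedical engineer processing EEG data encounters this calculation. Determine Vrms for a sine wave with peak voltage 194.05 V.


RMS voltage for a sinusoidal waveform:
V_rms = V_peak / sqrt(2)
      = 194.05 / 1.414214
      = 137.214 V

137.214 V


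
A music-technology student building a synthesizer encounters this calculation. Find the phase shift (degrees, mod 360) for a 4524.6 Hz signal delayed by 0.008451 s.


Phase shift from frequency and time delay:
phi = 360 * f * t_delay
    = 360 * 4524.6 * 0.008451
    = 13765.46 degrees
    mod 360 = 85.46 degrees

85.46 degrees


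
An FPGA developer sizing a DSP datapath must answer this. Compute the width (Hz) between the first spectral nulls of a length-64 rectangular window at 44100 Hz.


Main lobe width for a rectangular window:
Width = 2 * fs / N
      = 2 * 44100 / 64
      = 88200 / 64
      = 1378.125 Hz

1378.125 Hz


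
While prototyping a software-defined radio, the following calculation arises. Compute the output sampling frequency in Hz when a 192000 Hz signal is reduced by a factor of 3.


Decimation reduces the sample rate:
fs_out = fs_in / M
       = 192000 / 3
       = 64000.0 Hz

64000.0 Hz


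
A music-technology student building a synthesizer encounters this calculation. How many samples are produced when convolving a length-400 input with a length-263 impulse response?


Linear convolution output length:
L = N + M - 1
  = 400 + 263 - 1
  = 662 samples

662


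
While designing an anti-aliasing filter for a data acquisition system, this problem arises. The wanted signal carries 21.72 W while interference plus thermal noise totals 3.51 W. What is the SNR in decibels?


SNR in decibels:
SNR = 10 * log10(Ps / Pn)
    = 10 * log10(21.72 / 3.51)
    = 10 * log10(6.188)
    = 10 * 0.7916
    = 7.92 dB

7.92 dB


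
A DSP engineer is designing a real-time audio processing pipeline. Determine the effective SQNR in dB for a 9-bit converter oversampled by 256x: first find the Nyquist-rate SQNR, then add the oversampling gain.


Step 1 — baseline SQNR at Nyquist:
SQNR_base = 6.02*N + 1.76
          = 6.02*9 + 1.76
          = 55.94 dB

Step 2 — oversampling processing gain:
G = 10*log10(OSR) = 10*log10(256) = 24.08 dB

Step 3 — total:
SQNR_total = 55.94 + 24.08 = 80.02 dB

Base SQNR = 55.94 dB; oversampled SQNR = 80.02 dB


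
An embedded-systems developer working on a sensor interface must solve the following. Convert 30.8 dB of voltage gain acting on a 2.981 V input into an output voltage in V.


Output voltage from dB gain:
V_out = V_in * 10^(gain_dB / 20)
      = 2.981 * 10^(30.8 / 20)
      = 2.981 * 34.673685
      = 103.3623 V

103.3623 V


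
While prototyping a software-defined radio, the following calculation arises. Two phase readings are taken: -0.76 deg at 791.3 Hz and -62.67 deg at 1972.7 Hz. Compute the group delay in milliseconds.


Group delay from phase difference:
tau = -d(phi)/d(omega)
d(phi) = -61.91 deg = -1.080533 rad
d(omega) = 2*pi*(1972.7 - 791.3) = 7422.9551 rad/s
tau = -(-1.080533) / 7422.9551
    = 0.1456 ms

0.1456 ms


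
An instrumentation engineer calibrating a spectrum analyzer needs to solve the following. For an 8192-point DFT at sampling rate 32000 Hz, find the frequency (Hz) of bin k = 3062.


Frequency of DFT bin k:
f_k = k * fs / N
    = 3062 * 32000 / 8192
    = 97984000 / 8192
    = 11960.938 Hz

11960.938 Hz


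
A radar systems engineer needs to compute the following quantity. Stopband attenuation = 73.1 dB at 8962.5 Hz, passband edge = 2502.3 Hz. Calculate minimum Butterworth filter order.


Butterworth filter order formula:
n = log10(10^(A/10) - 1) / (2 * log10(f_stop/f_pass))
10^(73.1/10) - 1 = 20417378.4467
f_stop/f_pass = 8962.5 / 2502.3 = 3.5817
n = 6.5964 -> ceil = 7

7


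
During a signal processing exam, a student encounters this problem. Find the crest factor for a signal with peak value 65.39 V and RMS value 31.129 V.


Crest factor is the ratio of peak to RMS:
CF = V_peak / V_rms
   = 65.39 / 31.129
   = 2.1006

2.1006


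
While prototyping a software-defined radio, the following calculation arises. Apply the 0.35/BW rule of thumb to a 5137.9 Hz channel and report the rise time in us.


Rise time from bandwidth relationship:
tr = 0.35 / BW
   = 0.35 / 5137.9
   = 6.812121684e-05 s
   = 68.1212 us

68.1212 us


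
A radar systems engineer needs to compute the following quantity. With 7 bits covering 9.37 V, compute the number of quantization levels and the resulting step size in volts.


Step 1 — number of quantization levels:
L = 2^N = 2^7 = 128

Step 2 — LSB step size:
delta = Vfs / L
      = 9.37 / 128
      = 0.07320312 V

Levels = 128; step size = 0.07320312 V


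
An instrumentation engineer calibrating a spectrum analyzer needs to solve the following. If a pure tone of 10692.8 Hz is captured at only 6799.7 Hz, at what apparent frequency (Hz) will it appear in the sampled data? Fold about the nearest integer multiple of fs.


Compute the nearest integer multiple of fs to the signal:
n = round(10692.8 / 6799.7) = 2
f_alias = |10692.8 - 2 * 6799.7|
        = |10692.8 - 13599.4|
        = 2906.6 Hz

2906.6


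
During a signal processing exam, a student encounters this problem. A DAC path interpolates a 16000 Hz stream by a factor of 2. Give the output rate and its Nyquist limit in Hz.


Step 1 — output sample rate after interpolation by L:
fs_out = L * fs_in = 2 * 16000 = 32000 Hz

Step 2 — Nyquist frequency of the output stream:
f_Nyq = fs_out / 2 = 32000 / 2 = 16000.0 Hz

fs_out = 32000 Hz; f_Nyquist = 16000.0 Hz


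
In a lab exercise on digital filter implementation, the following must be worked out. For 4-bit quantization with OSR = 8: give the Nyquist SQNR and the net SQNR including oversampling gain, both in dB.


Step 1 — baseline SQNR at Nyquist:
SQNR_base = 6.02*N + 1.76
          = 6.02*4 + 1.76
          = 25.84 dB

Step 2 — oversampling processing gain:
G = 10*log10(OSR) = 10*log10(8) = 9.03 dB

Step 3 — total:
SQNR_total = 25.84 + 9.03 = 34.87 dB

Base SQNR = 25.84 dB; oversampled SQNR = 34.87 dB


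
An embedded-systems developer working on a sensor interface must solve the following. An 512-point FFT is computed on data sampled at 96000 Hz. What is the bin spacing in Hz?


DFT frequency resolution:
df = fs / N
   = 96000 / 512
   = 187.5 Hz

187.5 Hz


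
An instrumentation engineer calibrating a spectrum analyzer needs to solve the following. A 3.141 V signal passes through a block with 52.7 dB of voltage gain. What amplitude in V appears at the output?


Output voltage from dB gain:
V_out = V_in * 10^(gain_dB / 20)
      = 3.141 * 10^(52.7 / 20)
      = 3.141 * 431.519077
      = 1355.4014 V

1355.4014 V


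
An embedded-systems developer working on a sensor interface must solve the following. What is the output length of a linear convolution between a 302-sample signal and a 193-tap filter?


Linear convolution output length:
L = N + M - 1
  = 302 + 193 - 1
  = 494 samples

494


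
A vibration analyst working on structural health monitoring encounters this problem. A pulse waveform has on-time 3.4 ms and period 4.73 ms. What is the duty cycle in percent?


Duty cycle as a percentage:
DC = (t_on / T) * 100
   = (3.4 / 4.73) * 100
   = 0.718816 * 100
   = 71.88 %

71.88 %


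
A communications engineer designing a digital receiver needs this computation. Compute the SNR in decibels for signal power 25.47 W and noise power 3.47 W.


SNR in decibels:
SNR = 10 * log10(Ps / Pn)
    = 10 * log10(25.47 / 3.47)
    = 10 * log10(7.3401)
    = 10 * 0.8657
    = 8.66 dB

8.66 dB


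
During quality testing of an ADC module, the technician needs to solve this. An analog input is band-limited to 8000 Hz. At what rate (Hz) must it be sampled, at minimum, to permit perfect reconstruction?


The Nyquist rate is twice the maximum frequency component.
fs_min = 2 * fmax
      = 2 * 8000
      = 16000 Hz

16000


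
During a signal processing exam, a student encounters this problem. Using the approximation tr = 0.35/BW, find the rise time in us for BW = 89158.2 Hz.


Rise time from bandwidth relationship:
tr = 0.35 / BW
   = 0.35 / 89158.2
   = 3.925606394e-06 s
   = 3.9256 us

3.9256 us


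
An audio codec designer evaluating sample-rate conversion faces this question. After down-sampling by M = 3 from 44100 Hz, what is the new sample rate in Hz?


Decimation reduces the sample rate:
fs_out = fs_in / M
       = 44100 / 3
       = 14700.0 Hz

14700.0 Hz


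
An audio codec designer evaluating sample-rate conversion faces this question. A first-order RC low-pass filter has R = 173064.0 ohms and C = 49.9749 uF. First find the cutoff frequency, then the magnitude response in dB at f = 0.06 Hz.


Step 1 — cutoff frequency:
fc = 1 / (2*pi*R*C)
C = 49.9749 uF = 4.99749e-05 F
fc = 1 / (2*pi*173064.0*4.99749e-05)
   = 0.0184018 Hz

Step 2 — magnitude at f = 0.06 Hz:
|H(f)| = 1 / sqrt(1 + (f/fc)^2)
f/fc = 0.06 / 0.0184018 = 3.260551
|H| = 1 / sqrt(1 + 10.631193) = 0.2932161
|H|_dB = 20*log10(0.2932161) = -10.66 dB

fc = 0.0184018 Hz; |H(0.06 Hz)| = -10.66 dB


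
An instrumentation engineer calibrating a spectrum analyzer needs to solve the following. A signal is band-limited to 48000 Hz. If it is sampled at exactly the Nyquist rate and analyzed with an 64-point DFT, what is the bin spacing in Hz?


Step 1 — Nyquist sampling rate:
fs = 2 * fmax = 2 * 48000 = 96000 Hz

Step 2 — DFT bin spacing:
df = fs / N = 96000 / 64 = 1500.0 Hz

1500.0 Hz


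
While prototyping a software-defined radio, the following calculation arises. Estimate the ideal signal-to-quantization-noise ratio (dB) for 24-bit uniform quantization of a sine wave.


Theoretical SNR for a full-scale sinusoid:
SNR = 6.02 * N + 1.76
    = 6.02 * 24 + 1.76
    = 144.48 + 1.76
    = 146.24 dB

146.24 dB


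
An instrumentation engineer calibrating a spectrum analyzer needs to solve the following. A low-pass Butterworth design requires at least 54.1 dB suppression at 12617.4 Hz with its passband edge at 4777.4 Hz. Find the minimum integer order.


Butterworth filter order formula:
n = log10(10^(A/10) - 1) / (2 * log10(f_stop/f_pass))
10^(54.1/10) - 1 = 257038.5783
f_stop/f_pass = 12617.4 / 4777.4 = 2.6411
n = 6.4133 -> ceil = 7

7


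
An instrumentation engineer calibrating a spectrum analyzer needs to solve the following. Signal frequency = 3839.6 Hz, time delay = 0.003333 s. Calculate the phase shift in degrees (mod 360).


Phase shift from frequency and time delay:
phi = 360 * f * t_delay
    = 360 * 3839.6 * 0.003333
    = 4607.06 degrees
    mod 360 = 287.06 degrees

287.06 degrees


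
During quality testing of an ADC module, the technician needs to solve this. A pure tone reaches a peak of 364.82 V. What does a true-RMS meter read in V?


RMS voltage for a sinusoidal waveform:
V_rms = V_peak / sqrt(2)
      = 364.82 / 1.414214
      = 257.967 V

257.967 V


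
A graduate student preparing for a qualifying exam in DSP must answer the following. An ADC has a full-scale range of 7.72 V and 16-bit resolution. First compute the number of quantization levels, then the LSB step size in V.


Step 1 — number of quantization levels:
L = 2^N = 2^16 = 65536

Step 2 — LSB step size:
delta = Vfs / L
      = 7.72 / 65536
      = 0.0001178 V

Levels = 65536; step size = 0.0001178 V


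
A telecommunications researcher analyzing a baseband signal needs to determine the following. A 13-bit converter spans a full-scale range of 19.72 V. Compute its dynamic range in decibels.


Dynamic range from full-scale to LSB:
V_min = V_max / 2^bits = 19.72 / 2^13
DR = 20 * log10(V_max / V_min)
   = 20 * log10(2^13)
   = 20 * 13 * log10(2)
   = 78.27 dB

78.27 dB


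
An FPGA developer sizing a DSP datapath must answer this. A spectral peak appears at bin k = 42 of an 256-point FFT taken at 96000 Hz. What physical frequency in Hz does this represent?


Frequency of DFT bin k:
f_k = k * fs / N
    = 42 * 96000 / 256
    = 4032000 / 256
    = 15750.0 Hz

15750.0 Hz


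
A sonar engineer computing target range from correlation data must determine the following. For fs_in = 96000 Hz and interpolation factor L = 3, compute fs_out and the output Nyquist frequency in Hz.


Step 1 — output sample rate after interpolation by L:
fs_out = L * fs_in = 3 * 96000 = 288000 Hz

Step 2 — Nyquist frequency of the output stream:
f_Nyq = fs_out / 2 = 288000 / 2 = 144000.0 Hz

fs_out = 288000 Hz; f_Nyquist = 144000.0 Hz


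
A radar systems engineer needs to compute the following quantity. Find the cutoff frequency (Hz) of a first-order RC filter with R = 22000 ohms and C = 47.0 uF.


Cutoff frequency of a first-order RC filter:
fc = 1 / (2 * pi * R * C)
C = 47.0 uF = 4.7e-05 F
fc = 1 / (2 * pi * 22000 * 4.7e-05)
   = 1 / 6.4968136076237
   = 0.153922 Hz

0.153922 Hz


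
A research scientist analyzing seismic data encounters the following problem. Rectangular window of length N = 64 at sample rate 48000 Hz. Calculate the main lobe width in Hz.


Main lobe width for a rectangular window:
Width = 2 * fs / N
      = 2 * 48000 / 64
      = 96000 / 64
      = 1500.0 Hz

1500.0 Hz


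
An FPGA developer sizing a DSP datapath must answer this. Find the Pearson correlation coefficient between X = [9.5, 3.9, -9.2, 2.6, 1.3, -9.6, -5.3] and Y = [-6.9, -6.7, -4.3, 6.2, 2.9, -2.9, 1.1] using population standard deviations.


Pearson correlation coefficient (population):
r = cov(X,Y) / (std(X) * std(Y))
Mean X = -0.9714, Mean Y = -1.5143
Cov(X,Y) = -2.93102
Std(X) = 6.678262, Std(Y) = 4.650784
r = -0.0944

-0.0944


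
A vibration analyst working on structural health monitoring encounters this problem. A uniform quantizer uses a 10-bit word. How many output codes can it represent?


Number of quantization levels = 2^N
= 2^10
= 1024

1024


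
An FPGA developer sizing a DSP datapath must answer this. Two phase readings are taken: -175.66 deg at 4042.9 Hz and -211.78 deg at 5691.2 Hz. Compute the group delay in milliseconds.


Group delay from phase difference:
tau = -d(phi)/d(omega)
d(phi) = -36.12 deg = -0.630413 rad
d(omega) = 2*pi*(5691.2 - 4042.9) = 10356.5743 rad/s
tau = -(-0.630413) / 10356.5743
    = 0.0609 ms

0.0609 ms


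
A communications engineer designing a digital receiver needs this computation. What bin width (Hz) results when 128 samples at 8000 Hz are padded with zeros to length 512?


Frequency resolution after zero-padding:
N_padded = 128 * 4 = 512
df = fs / N_padded
   = 8000 / 512
   = 15.625 Hz

15.625 Hz


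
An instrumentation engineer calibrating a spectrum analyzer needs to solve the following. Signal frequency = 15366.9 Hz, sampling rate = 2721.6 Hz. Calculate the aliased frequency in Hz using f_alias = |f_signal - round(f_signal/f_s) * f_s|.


Compute the nearest integer multiple of fs to the signal:
n = round(15366.9 / 2721.6) = 6
f_alias = |15366.9 - 6 * 2721.6|
        = |15366.9 - 16329.6|
        = 962.7 Hz

962.7


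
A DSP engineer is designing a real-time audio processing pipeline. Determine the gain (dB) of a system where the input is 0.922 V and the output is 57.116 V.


Voltage gain in dB:
G = 20 * log10(Vout / Vin)
  = 20 * log10(57.116 / 0.922)
  = 20 * log10(61.947939)
  = 20 * 1.792027
  = 35.84 dB

35.84 dB


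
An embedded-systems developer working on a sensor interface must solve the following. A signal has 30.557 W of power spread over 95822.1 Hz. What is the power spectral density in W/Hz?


Power spectral density:
PSD = P / BW
    = 30.557 / 95822.1
    = 0.00031889 W/Hz

0.00031889 W/Hz


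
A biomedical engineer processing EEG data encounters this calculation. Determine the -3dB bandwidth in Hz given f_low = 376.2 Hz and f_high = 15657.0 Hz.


Bandwidth is the difference of -3dB frequencies:
BW = f_high - f_low
   = 15657.0 - 376.2
   = 15280.8 Hz

15280.8 Hz


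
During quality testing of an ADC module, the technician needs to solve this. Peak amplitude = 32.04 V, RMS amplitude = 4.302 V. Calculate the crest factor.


Crest factor is the ratio of peak to RMS:
CF = V_peak / V_rms
   = 32.04 / 4.302
   = 7.4477

7.4477


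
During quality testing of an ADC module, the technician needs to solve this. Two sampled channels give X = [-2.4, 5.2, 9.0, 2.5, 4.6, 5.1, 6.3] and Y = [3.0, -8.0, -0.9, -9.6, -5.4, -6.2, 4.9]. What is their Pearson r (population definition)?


Pearson correlation coefficient (population):
r = cov(X,Y) / (std(X) * std(Y))
Mean X = 4.3286, Mean Y = -3.1714
Cov(X,Y) = -1.485102
Std(X) = 3.289687, Std(Y) = 5.170994
r = -0.0873

-0.0873


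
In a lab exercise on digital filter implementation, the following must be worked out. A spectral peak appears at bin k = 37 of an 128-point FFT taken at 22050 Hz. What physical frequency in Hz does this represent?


Frequency of DFT bin k:
f_k = k * fs / N
    = 37 * 22050 / 128
    = 815850 / 128
    = 6373.828 Hz

6373.828 Hz


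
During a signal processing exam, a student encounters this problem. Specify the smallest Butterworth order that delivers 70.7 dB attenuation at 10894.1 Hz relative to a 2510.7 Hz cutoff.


Butterworth filter order formula:
n = log10(10^(A/10) - 1) / (2 * log10(f_stop/f_pass))
10^(70.7/10) - 1 = 11748974.5494
f_stop/f_pass = 10894.1 / 2510.7 = 4.3391
n = 5.546 -> ceil = 6

6


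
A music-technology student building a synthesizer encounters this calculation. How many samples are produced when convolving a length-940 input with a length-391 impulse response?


Linear convolution output length:
L = N + M - 1
  = 940 + 391 - 1
  = 1330 samples

1330


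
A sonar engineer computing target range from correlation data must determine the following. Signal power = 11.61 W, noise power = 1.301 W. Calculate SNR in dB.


SNR in decibels:
SNR = 10 * log10(Ps / Pn)
    = 10 * log10(11.61 / 1.301)
    = 10 * log10(8.9239)
    = 10 * 0.9506
    = 9.51 dB

9.51 dB


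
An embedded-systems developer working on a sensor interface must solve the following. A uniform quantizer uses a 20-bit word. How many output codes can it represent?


Number of quantization levels = 2^N
= 2^20
= 1048576

1048576


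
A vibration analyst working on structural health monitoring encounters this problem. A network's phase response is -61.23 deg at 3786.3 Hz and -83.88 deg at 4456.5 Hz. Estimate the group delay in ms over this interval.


Group delay from phase difference:
tau = -d(phi)/d(omega)
d(phi) = -22.65 deg = -0.395317 rad
d(omega) = 2*pi*(4456.5 - 3786.3) = 4210.9908 rad/s
tau = -(-0.395317) / 4210.9908
    = 0.0939 ms

0.0939 ms


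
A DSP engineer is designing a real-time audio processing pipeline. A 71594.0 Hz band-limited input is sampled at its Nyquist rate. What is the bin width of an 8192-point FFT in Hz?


Step 1 — Nyquist sampling rate:
fs = 2 * fmax = 2 * 71594.0 = 143188.0 Hz

Step 2 — DFT bin spacing:
df = fs / N = 143188.0 / 8192 = 17.479 Hz

17.479 Hz


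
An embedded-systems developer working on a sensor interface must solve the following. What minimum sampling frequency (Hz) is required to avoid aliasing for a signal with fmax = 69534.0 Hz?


The Nyquist rate is twice the maximum frequency component.
fs_min = 2 * fmax
      = 2 * 69534.0
      = 139068.0 Hz

139068.0


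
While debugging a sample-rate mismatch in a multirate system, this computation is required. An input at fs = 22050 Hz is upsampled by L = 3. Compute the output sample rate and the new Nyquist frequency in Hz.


Step 1 — output sample rate after interpolation by L:
fs_out = L * fs_in = 3 * 22050 = 66150 Hz

Step 2 — Nyquist frequency of the output stream:
f_Nyq = fs_out / 2 = 66150 / 2 = 33075.0 Hz

fs_out = 66150 Hz; f_Nyquist = 33075.0 Hz


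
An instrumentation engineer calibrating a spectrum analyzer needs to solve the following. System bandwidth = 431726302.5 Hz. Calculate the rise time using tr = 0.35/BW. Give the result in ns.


Rise time from bandwidth relationship:
tr = 0.35 / BW
   = 0.35 / 431726302.5
   = 8.106988107e-10 s
   = 0.8107 ns

0.8107 ns


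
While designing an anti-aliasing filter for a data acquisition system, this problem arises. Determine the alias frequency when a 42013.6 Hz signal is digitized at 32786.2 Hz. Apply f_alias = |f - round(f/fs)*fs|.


Compute the nearest integer multiple of fs to the signal:
n = round(42013.6 / 32786.2) = 1
f_alias = |42013.6 - 1 * 32786.2|
        = |42013.6 - 32786.2|
        = 9227.4 Hz

9227.4


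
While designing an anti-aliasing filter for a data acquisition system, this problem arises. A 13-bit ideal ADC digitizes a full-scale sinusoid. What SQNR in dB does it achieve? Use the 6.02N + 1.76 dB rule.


Theoretical SNR for a full-scale sinusoid:
SNR = 6.02 * N + 1.76
    = 6.02 * 13 + 1.76
    = 78.26 + 1.76
    = 80.02 dB

80.02 dB


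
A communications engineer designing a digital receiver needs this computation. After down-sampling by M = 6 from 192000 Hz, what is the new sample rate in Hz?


Decimation reduces the sample rate:
fs_out = fs_in / M
       = 192000 / 6
       = 32000.0 Hz

32000.0 Hz


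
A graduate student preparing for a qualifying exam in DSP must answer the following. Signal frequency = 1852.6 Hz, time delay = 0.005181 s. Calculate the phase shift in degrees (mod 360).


Phase shift from frequency and time delay:
phi = 360 * f * t_delay
    = 360 * 1852.6 * 0.005181
    = 3455.4 degrees
    mod 360 = 215.4 degrees

215.4 degrees


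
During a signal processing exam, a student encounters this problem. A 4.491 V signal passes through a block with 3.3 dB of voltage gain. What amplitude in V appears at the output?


Output voltage from dB gain:
V_out = V_in * 10^(gain_dB / 20)
      = 4.491 * 10^(3.3 / 20)
      = 4.491 * 1.462177
      = 6.5666 V

6.5666 V


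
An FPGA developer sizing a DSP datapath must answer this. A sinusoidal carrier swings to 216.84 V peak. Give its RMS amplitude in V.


RMS voltage for a sinusoidal waveform:
V_rms = V_peak / sqrt(2)
      = 216.84 / 1.414214
      = 153.329 V

153.329 V


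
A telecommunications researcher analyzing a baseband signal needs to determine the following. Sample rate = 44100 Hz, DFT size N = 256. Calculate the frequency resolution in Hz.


DFT frequency resolution:
df = fs / N
   = 44100 / 256
   = 172.2656 Hz

172.2656 Hz


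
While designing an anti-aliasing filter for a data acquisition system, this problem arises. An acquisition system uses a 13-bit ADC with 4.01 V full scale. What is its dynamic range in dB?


Dynamic range from full-scale to LSB:
V_min = V_max / 2^bits = 4.01 / 2^13
DR = 20 * log10(V_max / V_min)
   = 20 * log10(2^13)
   = 20 * 13 * log10(2)
   = 78.27 dB

78.27 dB


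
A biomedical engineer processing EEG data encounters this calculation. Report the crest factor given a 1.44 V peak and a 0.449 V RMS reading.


Crest factor is the ratio of peak to RMS:
CF = V_peak / V_rms
   = 1.44 / 0.449
   = 3.2071

3.2071


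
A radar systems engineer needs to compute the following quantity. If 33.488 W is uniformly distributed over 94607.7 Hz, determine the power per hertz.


Power spectral density:
PSD = P / BW
    = 33.488 / 94607.7
    = 0.00035397 W/Hz

0.00035397 W/Hz


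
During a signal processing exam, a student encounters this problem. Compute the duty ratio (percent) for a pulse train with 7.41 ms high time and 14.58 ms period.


Duty cycle as a percentage:
DC = (t_on / T) * 100
   = (7.41 / 14.58) * 100
   = 0.50823 * 100
   = 50.82 %

50.82 %


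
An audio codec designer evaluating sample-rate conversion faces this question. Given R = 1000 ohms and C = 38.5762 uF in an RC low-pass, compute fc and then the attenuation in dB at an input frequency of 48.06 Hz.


Step 1 — cutoff frequency:
fc = 1 / (2*pi*R*C)
C = 38.5762 uF = 3.85762e-05 F
fc = 1 / (2*pi*1000*3.85762e-05)
   = 4.12573 Hz

Step 2 — magnitude at f = 48.06 Hz:
|H(f)| = 1 / sqrt(1 + (f/fc)^2)
f/fc = 48.06 / 4.12573 = 11.648848
|H| = 1 / sqrt(1 + 135.69566) = 0.0855308
|H|_dB = 20*log10(0.0855308) = -21.36 dB

fc = 4.12573 Hz; |H(48.06 Hz)| = -21.36 dB


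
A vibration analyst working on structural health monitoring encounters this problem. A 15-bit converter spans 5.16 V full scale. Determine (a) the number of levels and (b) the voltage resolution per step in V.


Step 1 — number of quantization levels:
L = 2^N = 2^15 = 32768

Step 2 — LSB step size:
delta = Vfs / L
      = 5.16 / 32768
      = 0.00015747 V

Levels = 32768; step size = 0.00015747 V


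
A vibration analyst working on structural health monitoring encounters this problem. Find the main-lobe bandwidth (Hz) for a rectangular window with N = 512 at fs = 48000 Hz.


Main lobe width for a rectangular window:
Width = 2 * fs / N
      = 2 * 48000 / 512
      = 96000 / 512
      = 187.5 Hz

187.5 Hz


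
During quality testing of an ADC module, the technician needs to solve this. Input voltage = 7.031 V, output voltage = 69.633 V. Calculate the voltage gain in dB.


Voltage gain in dB:
G = 20 * log10(Vout / Vin)
  = 20 * log10(69.633 / 7.031)
  = 20 * log10(9.903712)
  = 20 * 0.995798
  = 19.92 dB

19.92 dB


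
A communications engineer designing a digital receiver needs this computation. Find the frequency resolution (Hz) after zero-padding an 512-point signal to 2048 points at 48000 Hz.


Frequency resolution after zero-padding:
N_padded = 512 * 4 = 2048
df = fs / N_padded
   = 48000 / 2048
   = 23.4375 Hz

23.4375 Hz


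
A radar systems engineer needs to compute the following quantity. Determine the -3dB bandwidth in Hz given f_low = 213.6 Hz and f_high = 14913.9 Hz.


Bandwidth is the difference of -3dB frequencies:
BW = f_high - f_low
   = 14913.9 - 213.6
   = 14700.3 Hz

14700.3 Hz


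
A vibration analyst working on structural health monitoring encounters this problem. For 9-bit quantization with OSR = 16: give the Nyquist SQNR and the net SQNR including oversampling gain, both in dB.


Step 1 — baseline SQNR at Nyquist:
SQNR_base = 6.02*N + 1.76
          = 6.02*9 + 1.76
          = 55.94 dB

Step 2 — oversampling processing gain:
G = 10*log10(OSR) = 10*log10(16) = 12.04 dB

Step 3 — total:
SQNR_total = 55.94 + 12.04 = 67.98 dB

Base SQNR = 55.94 dB; oversampled SQNR = 67.98 dB


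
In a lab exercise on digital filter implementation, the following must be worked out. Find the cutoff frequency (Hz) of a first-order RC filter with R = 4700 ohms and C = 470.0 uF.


Cutoff frequency of a first-order RC filter:
fc = 1 / (2 * pi * R * C)
C = 470.0 uF = 0.00047 F
fc = 1 / (2 * pi * 4700 * 0.00047)
   = 1 / 13.87955634356
   = 0.072048 Hz

0.072048 Hz


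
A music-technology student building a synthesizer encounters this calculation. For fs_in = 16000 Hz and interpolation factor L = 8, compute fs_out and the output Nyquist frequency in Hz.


Step 1 — output sample rate after interpolation by L:
fs_out = L * fs_in = 8 * 16000 = 128000 Hz

Step 2 — Nyquist frequency of the output stream:
f_Nyq = fs_out / 2 = 128000 / 2 = 64000.0 Hz

fs_out = 128000 Hz; f_Nyquist = 64000.0 Hz


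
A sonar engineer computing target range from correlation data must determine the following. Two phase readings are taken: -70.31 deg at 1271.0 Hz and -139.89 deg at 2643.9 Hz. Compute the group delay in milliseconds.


Group delay from phase difference:
tau = -d(phi)/d(omega)
d(phi) = -69.58 deg = -1.2144 rad
d(omega) = 2*pi*(2643.9 - 1271.0) = 8626.1851 rad/s
tau = -(-1.2144) / 8626.1851
    = 0.1408 ms

0.1408 ms


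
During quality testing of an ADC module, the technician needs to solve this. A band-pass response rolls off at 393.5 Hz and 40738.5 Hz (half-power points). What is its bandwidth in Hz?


Bandwidth is the difference of -3dB frequencies:
BW = f_high - f_low
   = 40738.5 - 393.5
   = 40345.0 Hz

40345.0 Hz


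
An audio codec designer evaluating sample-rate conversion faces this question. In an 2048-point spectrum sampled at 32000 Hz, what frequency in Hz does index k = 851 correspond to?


Frequency of DFT bin k:
f_k = k * fs / N
    = 851 * 32000 / 2048
    = 27232000 / 2048
    = 13296.875 Hz

13296.875 Hz


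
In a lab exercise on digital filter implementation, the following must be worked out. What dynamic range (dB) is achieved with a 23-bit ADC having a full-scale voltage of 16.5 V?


Dynamic range from full-scale to LSB:
V_min = V_max / 2^bits = 16.5 / 2^23
DR = 20 * log10(V_max / V_min)
   = 20 * log10(2^23)
   = 20 * 23 * log10(2)
   = 138.47 dB

138.47 dB


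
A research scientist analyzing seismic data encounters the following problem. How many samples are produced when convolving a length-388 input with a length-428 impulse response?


Linear convolution output length:
L = N + M - 1
  = 388 + 428 - 1
  = 815 samples

815


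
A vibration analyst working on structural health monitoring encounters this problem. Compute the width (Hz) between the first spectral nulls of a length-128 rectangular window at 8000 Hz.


Main lobe width for a rectangular window:
Width = 2 * fs / N
      = 2 * 8000 / 128
      = 16000 / 128
      = 125.0 Hz

125.0 Hz


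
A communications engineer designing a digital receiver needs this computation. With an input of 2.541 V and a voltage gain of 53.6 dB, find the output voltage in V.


Output voltage from dB gain:
V_out = V_in * 10^(gain_dB / 20)
      = 2.541 * 10^(53.6 / 20)
      = 2.541 * 478.630092
      = 1216.1991 V

1216.1991 V


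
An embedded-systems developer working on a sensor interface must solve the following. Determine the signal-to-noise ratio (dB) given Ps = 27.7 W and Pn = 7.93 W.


SNR in decibels:
SNR = 10 * log10(Ps / Pn)
    = 10 * log10(27.7 / 7.93)
    = 10 * log10(3.4931)
    = 10 * 0.5432
    = 5.43 dB

5.43 dB


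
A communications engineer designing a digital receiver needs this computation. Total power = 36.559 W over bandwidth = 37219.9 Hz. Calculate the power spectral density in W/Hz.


Power spectral density:
PSD = P / BW
    = 36.559 / 37219.9
    = 0.00098224 W/Hz

0.00098224 W/Hz


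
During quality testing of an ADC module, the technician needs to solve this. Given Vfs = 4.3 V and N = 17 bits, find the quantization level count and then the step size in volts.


Step 1 — number of quantization levels:
L = 2^N = 2^17 = 131072

Step 2 — LSB step size:
delta = Vfs / L
      = 4.3 / 131072
      = 3.281e-05 V

Levels = 131072; step size = 3.281e-05 V


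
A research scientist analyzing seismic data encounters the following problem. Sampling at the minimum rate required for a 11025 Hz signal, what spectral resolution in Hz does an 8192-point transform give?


Step 1 — Nyquist sampling rate:
fs = 2 * fmax = 2 * 11025 = 22050 Hz

Step 2 — DFT bin spacing:
df = fs / N = 22050 / 8192 = 2.6917 Hz

2.6917 Hz


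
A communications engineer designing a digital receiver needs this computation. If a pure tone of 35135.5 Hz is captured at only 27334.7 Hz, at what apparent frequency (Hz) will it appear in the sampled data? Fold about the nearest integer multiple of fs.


Compute the nearest integer multiple of fs to the signal:
n = round(35135.5 / 27334.7) = 1
f_alias = |35135.5 - 1 * 27334.7|
        = |35135.5 - 27334.7|
        = 7800.8 Hz

7800.8


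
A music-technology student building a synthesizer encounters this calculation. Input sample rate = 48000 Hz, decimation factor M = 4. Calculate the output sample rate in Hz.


Decimation reduces the sample rate:
fs_out = fs_in / M
       = 48000 / 4
       = 12000.0 Hz

12000.0 Hz


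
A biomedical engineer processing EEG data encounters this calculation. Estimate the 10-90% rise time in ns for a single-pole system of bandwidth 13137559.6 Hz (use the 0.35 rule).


Rise time from bandwidth relationship:
tr = 0.35 / BW
   = 0.35 / 13137559.6
   = 2.664117314e-08 s
   = 26.6412 ns

26.6412 ns


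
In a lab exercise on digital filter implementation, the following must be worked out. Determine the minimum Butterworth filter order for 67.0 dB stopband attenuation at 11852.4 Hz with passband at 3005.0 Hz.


Butterworth filter order formula:
n = log10(10^(A/10) - 1) / (2 * log10(f_stop/f_pass))
10^(67.0/10) - 1 = 5011871.3363
f_stop/f_pass = 11852.4 / 3005.0 = 3.9442
n = 5.6212 -> ceil = 6

6


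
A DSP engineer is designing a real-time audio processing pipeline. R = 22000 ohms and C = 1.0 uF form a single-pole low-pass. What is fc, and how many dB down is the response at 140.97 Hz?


Step 1 — cutoff frequency:
fc = 1 / (2*pi*R*C)
C = 1.0 uF = 1e-06 F
fc = 1 / (2*pi*22000*1e-06)
   = 7.23432 Hz

Step 2 — magnitude at f = 140.97 Hz:
|H(f)| = 1 / sqrt(1 + (f/fc)^2)
f/fc = 140.97 / 7.23432 = 19.486282
|H| = 1 / sqrt(1 + 379.715186) = 0.0512507
|H|_dB = 20*log10(0.0512507) = -25.81 dB

fc = 7.23432 Hz; |H(140.97 Hz)| = -25.81 dB


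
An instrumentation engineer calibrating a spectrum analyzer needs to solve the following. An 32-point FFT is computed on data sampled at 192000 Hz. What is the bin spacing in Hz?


DFT frequency resolution:
df = fs / N
   = 192000 / 32
   = 6000.0 Hz

6000.0 Hz


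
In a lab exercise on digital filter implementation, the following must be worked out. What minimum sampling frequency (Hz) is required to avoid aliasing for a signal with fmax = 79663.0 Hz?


The Nyquist rate is twice the maximum frequency component.
fs_min = 2 * fmax
      = 2 * 79663.0
      = 159326.0 Hz

159326.0


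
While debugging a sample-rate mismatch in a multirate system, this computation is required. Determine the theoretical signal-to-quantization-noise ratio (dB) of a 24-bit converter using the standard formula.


Theoretical SNR for a full-scale sinusoid:
SNR = 6.02 * N + 1.76
    = 6.02 * 24 + 1.76
    = 144.48 + 1.76
    = 146.24 dB

146.24 dB


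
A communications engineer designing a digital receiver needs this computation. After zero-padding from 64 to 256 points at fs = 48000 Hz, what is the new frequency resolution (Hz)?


Frequency resolution after zero-padding:
N_padded = 64 * 4 = 256
df = fs / N_padded
   = 48000 / 256
   = 187.5 Hz

187.5 Hz


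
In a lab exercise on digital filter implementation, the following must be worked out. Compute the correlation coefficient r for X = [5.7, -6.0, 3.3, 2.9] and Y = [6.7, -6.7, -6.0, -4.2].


Pearson correlation coefficient (population):
r = cov(X,Y) / (std(X) * std(Y))
Mean X = 1.475, Mean Y = -2.55
Cov(X,Y) = 15.36375
Std(X) = 4.446558, Std(Y) = 5.417795
r = 0.6378

0.6378


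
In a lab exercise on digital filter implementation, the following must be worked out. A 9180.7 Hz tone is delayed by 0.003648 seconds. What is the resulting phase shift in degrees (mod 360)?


Phase shift from frequency and time delay:
phi = 360 * f * t_delay
    = 360 * 9180.7 * 0.003648
    = 12056.83 degrees
    mod 360 = 176.83 degrees

176.83 degrees


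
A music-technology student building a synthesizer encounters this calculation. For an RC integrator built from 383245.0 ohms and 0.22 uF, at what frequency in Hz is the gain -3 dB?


Cutoff frequency of a first-order RC filter:
fc = 1 / (2 * pi * R * C)
C = 0.22 uF = 2.2e-07 F
fc = 1 / (2 * pi * 383245.0 * 2.2e-07)
   = 1 / 0.52975985767101
   = 1.887648 Hz

1.887648 Hz
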